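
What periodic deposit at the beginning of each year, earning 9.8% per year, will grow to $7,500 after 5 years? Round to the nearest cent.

PMT = 7500 / ( [(1+0.098)^5 − 1] / 0.098 × (1+i) ) = 7500 / 6.676760 = 1,123.2993

$1,123.30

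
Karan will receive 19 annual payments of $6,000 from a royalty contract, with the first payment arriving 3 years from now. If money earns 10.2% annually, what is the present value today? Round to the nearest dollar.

Value one period before first payment (t=2): 6000 × [1 − (1+0.102)^(−19)] / 0.102 = 6000 × 8.255285 = 49,531.7095
Discount back 2 years: 49,531.7095 × (1+0.102)^(−2) = 49,531.7095 × 0.823449 = 40,786.8465

$40,787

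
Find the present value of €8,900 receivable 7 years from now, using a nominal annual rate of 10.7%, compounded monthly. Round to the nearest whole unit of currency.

i = 0.107/12 = 0.00891667 per month; n = 7·12 = 84.
PV = 8,900 / (1 + 0.00891667)^84 = 8,900 / 2.107875 = 4,222.2614

€4,222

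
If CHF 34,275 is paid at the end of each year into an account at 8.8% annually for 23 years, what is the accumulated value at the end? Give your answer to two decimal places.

CHF 2,320,449.55

FV = PMT · [(1+i)^n − 1] / i = 34275 · 67.700935 = 2,320,449.5494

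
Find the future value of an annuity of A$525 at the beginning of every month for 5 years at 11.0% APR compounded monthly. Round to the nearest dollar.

i = 0.11/12 = 0.00916667 per month; n = 5·12 = 60.
FV = PMT · [(1+i)^n − 1] / i × (1+i) = 525 · 80.246995 = 42,129.6726
(annuity-due: payments at period start, so ×(1+i).)

A$42,130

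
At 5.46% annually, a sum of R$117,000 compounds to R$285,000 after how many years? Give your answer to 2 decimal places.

(1+i)^n = 285000/117000 = 2.43590, so n = ln 2.43590 / ln 1.0546 = 16.7474 years

16.75 years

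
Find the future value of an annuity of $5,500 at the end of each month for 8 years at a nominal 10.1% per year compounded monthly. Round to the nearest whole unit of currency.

$807,581

Periodic rate i = 0.101/12 = 0.00841667; n = 8 × 12 = 96 periods.
Accumulation factor s(96|0.00841667) = 146.832908; FV = 5500 × 146.832908 = 807,580.9958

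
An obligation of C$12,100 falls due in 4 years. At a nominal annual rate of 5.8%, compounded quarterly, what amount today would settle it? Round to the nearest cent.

C$9,610.65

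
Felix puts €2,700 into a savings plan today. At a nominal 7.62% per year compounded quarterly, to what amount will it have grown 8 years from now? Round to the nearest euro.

€4,939

i = 0.0762/4 = 0.01905 per quarter; n = 8·4 = 32.
2,700 × (1+0.01905)^32 = 2,700 × 1.829177 = 4,938.7785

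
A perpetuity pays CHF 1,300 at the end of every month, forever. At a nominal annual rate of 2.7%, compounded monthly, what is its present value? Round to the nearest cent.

CHF 577,777.78

Periodic rate i = 0.027/12 = 0.00225.
PV = C/r = 1300/0.00225 = 577,777.7778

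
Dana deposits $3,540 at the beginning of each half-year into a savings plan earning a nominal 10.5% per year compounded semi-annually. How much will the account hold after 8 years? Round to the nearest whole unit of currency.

$89,955

Periodic rate i = 0.105/2 = 0.0525; n = 8 × 2 = 16 periods.
FV = 3540 × [(1+0.0525)^16 − 1] / 0.0525 × (1+i) = 3540 × 25.411025 = 89,955.0270
Payments are at the start of each period, so multiply by (1+i).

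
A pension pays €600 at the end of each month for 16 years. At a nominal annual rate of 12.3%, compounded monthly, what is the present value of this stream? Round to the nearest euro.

€50,275

With 12 periods per year: i = 0.01025, n = 192.
PV = PMT · [1 − (1+i)^(−n)] / i = 600 · 83.790936 = 50,274.5617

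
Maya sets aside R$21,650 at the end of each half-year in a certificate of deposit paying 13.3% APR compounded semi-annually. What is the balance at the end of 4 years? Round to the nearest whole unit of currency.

R$219,344

With 2 periods per year: i = 0.0665, n = 8.
Accumulation factor s(8|0.0665) = 10.131364; FV = 21650 × 10.131364 = 219,344.0271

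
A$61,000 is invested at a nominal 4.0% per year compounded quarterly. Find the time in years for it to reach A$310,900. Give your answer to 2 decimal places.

Periodic rate i = 0.04/4 = 0.01.
n = ln(310900/61000) / ln(1+0.01) = ln(5.09672) / 0.009950 = 163.6727 quarters
= 163.6727/4 years

40.92 years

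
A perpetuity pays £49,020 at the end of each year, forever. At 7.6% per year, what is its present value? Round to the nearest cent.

PV = C/r = 49020/0.076 = 645,000.0000

£645,000.00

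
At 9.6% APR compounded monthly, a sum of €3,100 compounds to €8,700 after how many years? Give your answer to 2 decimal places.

Periodic rate i = 0.096/12 = 0.008.
(1+i)^n = 8700/3100 = 2.80645, so n = ln 2.80645 / ln 1.008 = 129.5054 months
= 129.5054/12 years

10.79 years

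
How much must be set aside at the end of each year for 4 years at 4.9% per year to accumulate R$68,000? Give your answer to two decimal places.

R$15,800.28

PMT = 68000 / ( [(1+0.049)^4 − 1] / 0.049 ) = 68000 / 4.303722 = 15,800.2784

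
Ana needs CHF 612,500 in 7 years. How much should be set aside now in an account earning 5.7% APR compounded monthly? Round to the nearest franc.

CHF 411,370

With 12 periods per year: i = 0.00475, n = 84.
Discount factor = (1+0.00475)^(−84) = 0.671625; PV = 612,500 × 0.671625 = 411,370.2157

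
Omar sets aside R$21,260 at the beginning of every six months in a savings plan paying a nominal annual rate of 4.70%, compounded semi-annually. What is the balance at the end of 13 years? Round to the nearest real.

Periodic rate i = 0.047/2 = 0.0235; n = 13 × 2 = 26 periods.
FV = PMT · [(1+i)^n − 1] / i × (1+i) = 21260 · 36.118494 = 767,879.1892
(annuity-due: payments at period start, so ×(1+i).)

R$767,879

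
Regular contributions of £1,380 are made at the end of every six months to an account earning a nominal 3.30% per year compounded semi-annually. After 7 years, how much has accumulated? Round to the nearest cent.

With 2 periods per year: i = 0.0165, n = 14.
FV = PMT · [(1+i)^n − 1] / i = 1380 · 15.605248 = 21,535.2419

£21,535.24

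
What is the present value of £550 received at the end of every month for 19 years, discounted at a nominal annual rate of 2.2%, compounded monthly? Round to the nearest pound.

Periodic rate i = 0.022/12 = 0.00183333; n = 19 × 12 = 228 periods.
PV = PMT · [1 − (1+i)^(−n)] / i = 550 · 186.210419 = 102,415.7306

£102,416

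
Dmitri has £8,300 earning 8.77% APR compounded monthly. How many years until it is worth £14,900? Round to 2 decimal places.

Periodic rate i = 0.0877/12 = 0.00730833.
n = ln(14900/8300) / ln(1+0.00730833) = ln(1.79518) / 0.007282 = 80.3523 months
= 80.3523/12 years

6.70 years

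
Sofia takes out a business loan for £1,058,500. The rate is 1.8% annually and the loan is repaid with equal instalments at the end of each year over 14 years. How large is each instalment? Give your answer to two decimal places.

PMT = 1.0585e+06 / ( [1 − (1+0.018)^(−14)] / 0.018 ) = 1.0585e+06 / 12.278411 = 86,208.2269

£86,208.23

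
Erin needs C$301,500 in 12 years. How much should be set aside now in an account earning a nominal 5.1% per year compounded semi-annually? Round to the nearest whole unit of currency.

C$164,752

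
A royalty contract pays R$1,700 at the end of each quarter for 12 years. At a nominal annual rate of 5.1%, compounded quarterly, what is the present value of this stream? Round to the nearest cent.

R$60,751.05

i = 0.051/4 = 0.01275 per quarter; n = 12·4 = 48.
PV = 1700 × [1 − (1+0.01275)^(−48)] / 0.01275 = 1700 × 35.735910 = 60,751.0465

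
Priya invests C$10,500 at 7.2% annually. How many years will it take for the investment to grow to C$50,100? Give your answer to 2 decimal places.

(1+i)^n = 50100/10500 = 4.77143, so n = ln 4.77143 / ln 1.072 = 22.4757 years

22.48 years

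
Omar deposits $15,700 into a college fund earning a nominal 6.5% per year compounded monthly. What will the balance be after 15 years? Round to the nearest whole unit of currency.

$41,514

With 12 periods per year: i = 0.00541667, n = 180.
FV = 15,700 × (1 + 0.00541667)^180 = 41,513.9529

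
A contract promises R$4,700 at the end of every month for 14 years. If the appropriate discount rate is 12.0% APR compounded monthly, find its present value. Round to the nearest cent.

i = 0.12/12 = 0.01 per month; n = 14·12 = 168.
Annuity factor a(168|0.01) = 81.206434; PV = 4700 × 81.206434 = 381,670.2376

R$381,670.24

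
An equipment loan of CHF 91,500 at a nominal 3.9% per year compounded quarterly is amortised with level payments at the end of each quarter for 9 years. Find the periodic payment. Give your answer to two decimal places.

CHF 3,026.02

i = 0.039/4 = 0.00975 per quarter; n = 9·4 = 36.
Annuity-PV factor = 30.237784; PMT = 91500 / 30.237784 = 3,026.0154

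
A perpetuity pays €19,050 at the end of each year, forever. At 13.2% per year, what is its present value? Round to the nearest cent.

€144,318.18

PV = PMT / i = 19050 / 0.132 = 144,318.1818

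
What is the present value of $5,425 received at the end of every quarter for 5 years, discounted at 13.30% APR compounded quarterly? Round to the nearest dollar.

With 4 periods per year: i = 0.03325, n = 20.
PV = 5425 × [1 − (1+0.03325)^(−20)] / 0.03325 = 5425 × 14.440109 = 78,337.5929

$78,338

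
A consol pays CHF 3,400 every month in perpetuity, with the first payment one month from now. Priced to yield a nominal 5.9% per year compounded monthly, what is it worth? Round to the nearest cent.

CHF 691,525.42

Periodic rate i = 0.059/12 = 0.00491667.
PV = PMT / i = 3400 / 0.00491667 = 691,525.4237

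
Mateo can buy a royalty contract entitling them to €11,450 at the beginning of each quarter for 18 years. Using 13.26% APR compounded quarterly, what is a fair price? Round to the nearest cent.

With 4 periods per year: i = 0.03315, n = 72.
Annuity factor a(72|0.03315) × (1+i) = 28.187969; PV = 11450 × 28.187969 = 322,752.2428
(Beginning-of-period payments → annuity-due factor ×(1+i).)

€322,752.24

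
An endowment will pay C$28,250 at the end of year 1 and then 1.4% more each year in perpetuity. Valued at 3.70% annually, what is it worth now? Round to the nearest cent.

PV = D₁/(r − g) = 28250/(0.037 − 0.014) = 1,228,260.8696

C$1,228,260.87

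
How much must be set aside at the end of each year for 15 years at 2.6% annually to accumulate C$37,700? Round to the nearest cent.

C$2,087.14

FV-annuity factor = 18.063005; PMT = 37700 / 18.063005 = 2,087.1389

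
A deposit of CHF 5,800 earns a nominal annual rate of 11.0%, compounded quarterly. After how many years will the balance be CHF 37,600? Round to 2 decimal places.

17.22 years

Periodic rate i = 0.11/4 = 0.0275.
n = ln(37600/5800) / ln(1+0.0275) = ln(6.48276) / 0.027129 = 68.8993 quarters
= 68.8993/4 years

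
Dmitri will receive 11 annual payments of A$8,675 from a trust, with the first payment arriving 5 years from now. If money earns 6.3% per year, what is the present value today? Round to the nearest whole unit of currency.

PV at t=4 (ordinary 11-year annuity): 8675 × a(11|0.063) = 8675 × 7.767260 = 67,380.9771
PV₀ = 67,380.9771 / (1+0.063)^4 = 67,380.9771 / 1.276830 = 52,772.0841

A$52,772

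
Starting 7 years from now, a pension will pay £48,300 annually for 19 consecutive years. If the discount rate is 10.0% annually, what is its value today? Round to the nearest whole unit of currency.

£228,062

Value one period before first payment (t=6): 48300 × [1 − (1+0.1)^(−19)] / 0.1 = 48300 × 8.364920 = 404,025.6404
Discount back 6 years: 404,025.6404 × (1+0.1)^(−6) = 404,025.6404 × 0.564474 = 228,061.9411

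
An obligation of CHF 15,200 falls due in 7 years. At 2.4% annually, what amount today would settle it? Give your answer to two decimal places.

PV = FV·(1+i)^(−n) = 15,200 × 0.847033 = 12,874.9008

CHF 12,874.90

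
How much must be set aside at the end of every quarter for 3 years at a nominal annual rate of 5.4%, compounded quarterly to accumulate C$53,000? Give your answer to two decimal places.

C$4,098.25

Periodic rate i = 0.054/4 = 0.0135; n = 3 × 4 = 12 periods.
FV-annuity factor = 12.932340; PMT = 53000 / 12.932340 = 4,098.2530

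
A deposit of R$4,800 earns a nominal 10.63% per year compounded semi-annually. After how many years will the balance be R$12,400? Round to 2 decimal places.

Periodic rate i = 0.1063/2 = 0.05315.
(1+i)^n = 12400/4800 = 2.58333, so n = ln 2.58333 / ln 1.05315 = 18.3271 half-years
= 18.3271/2 years

9.16 years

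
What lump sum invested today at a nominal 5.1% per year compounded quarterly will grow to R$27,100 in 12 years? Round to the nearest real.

Periodic rate i = 0.051/4 = 0.01275; n = 12 × 4 = 48 periods.
PV = FV·(1+i)^(−n) = 27,100 × 0.544367 = 14,752.3498

R$14,752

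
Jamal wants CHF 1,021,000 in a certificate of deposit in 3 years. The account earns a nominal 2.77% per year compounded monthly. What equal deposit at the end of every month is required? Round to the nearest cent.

i = 0.0277/12 = 0.00230833 per month; n = 3·12 = 36.
PMT = 1.021e+06 / ( [(1+0.00230833)^36 − 1] / 0.00230833 ) = 1.021e+06 / 37.493030 = 27,231.7280

CHF 27,231.73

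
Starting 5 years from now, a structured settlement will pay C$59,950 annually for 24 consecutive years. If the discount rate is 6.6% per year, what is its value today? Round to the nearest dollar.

Value one period before first payment (t=4): 59950 × [1 − (1+0.066)^(−24)] / 0.066 = 59950 × 11.883507 = 712,416.2353
Discount back 4 years: 712,416.2353 × (1+0.066)^(−4) = 712,416.2353 × 0.774410 = 551,702.5475

C$551,703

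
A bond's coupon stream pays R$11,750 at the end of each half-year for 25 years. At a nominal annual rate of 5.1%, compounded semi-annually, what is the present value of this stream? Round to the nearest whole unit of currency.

R$329,952

i = 0.051/2 = 0.0255 per half-year; n = 25·2 = 50.
PV = PMT · [1 − (1+i)^(−n)] / i = 11750 · 28.081036 = 329,952.1720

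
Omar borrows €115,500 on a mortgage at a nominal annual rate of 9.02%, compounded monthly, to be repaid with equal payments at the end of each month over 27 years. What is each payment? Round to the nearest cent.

€952.33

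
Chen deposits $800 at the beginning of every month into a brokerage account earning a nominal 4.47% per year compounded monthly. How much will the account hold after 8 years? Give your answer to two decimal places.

Periodic rate i = 0.0447/12 = 0.003725; n = 8 × 12 = 96 periods.
FV = PMT · [(1+i)^n − 1] / i × (1+i) = 800 · 115.581661 = 92,465.3286
(annuity-due: payments at period start, so ×(1+i).)

$92,465.33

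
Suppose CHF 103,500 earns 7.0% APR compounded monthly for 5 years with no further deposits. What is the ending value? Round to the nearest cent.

CHF 146,724.21

Periodic rate i = 0.07/12 = 0.00583333; n = 5 × 12 = 60 periods.
103,500 × (1+0.00583333)^60 = 103,500 × 1.417625 = 146,724.2144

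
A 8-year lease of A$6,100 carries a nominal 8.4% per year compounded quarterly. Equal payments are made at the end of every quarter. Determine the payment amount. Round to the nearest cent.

A$263.72

With 4 periods per year: i = 0.021, n = 32.
PMT = 6100 / ( [1 − (1+0.021)^(−32)] / 0.021 ) = 6100 / 23.130842 = 263.7172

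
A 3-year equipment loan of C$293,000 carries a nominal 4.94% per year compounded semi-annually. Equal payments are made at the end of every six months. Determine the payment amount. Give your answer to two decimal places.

With 2 periods per year: i = 0.0247, n = 6.
PMT = 293000 / ( [1 − (1+0.0247)^(−6)] / 0.0247 ) = 293000 / 5.513656 = 53,140.7832

C$53,140.78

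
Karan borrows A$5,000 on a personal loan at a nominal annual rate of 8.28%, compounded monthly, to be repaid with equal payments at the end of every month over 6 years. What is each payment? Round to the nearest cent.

A$88.35

Periodic rate i = 0.0828/12 = 0.0069; n = 6 × 12 = 72 periods.
Annuity-PV factor = 56.592220; PMT = 5000 / 56.592220 = 88.3514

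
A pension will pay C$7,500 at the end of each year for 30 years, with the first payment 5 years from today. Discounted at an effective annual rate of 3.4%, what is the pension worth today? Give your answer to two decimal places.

C$122,198.94

Value one period before first payment (t=4): 7500 × [1 − (1+0.034)^(−30)] / 0.034 = 7500 × 18.624659 = 139,684.9452
PV₀ = 139,684.9452 / (1+0.034)^4 = 139,684.9452 / 1.143095 = 122,198.9422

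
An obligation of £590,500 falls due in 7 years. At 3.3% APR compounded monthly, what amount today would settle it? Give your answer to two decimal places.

£468,851.78

i = 0.033/12 = 0.00275 per month; n = 7·12 = 84.
PV = FV·(1+i)^(−n) = 590,500 × 0.793991 = 468,851.7777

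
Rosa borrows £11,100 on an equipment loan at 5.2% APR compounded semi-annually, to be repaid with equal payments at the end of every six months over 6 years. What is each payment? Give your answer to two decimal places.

Periodic rate i = 0.052/2 = 0.026; n = 6 × 2 = 12 periods.
Annuity-PV factor = 10.195931; PMT = 11100 / 10.195931 = 1,088.6696

£1,088.67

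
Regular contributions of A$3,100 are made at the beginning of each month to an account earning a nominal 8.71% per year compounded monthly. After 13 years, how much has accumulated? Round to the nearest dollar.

A$899,161

With 12 periods per year: i = 0.00725833, n = 156.
FV = 3100 × [(1+0.00725833)^156 − 1] / 0.00725833 × (1+i) = 3100 × 290.051778 = 899,160.5116
Payments are at the start of each period, so multiply by (1+i).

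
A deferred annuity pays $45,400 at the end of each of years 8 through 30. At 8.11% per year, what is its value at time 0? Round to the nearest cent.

Value one period before first payment (t=7): 45400 × [1 − (1+0.0811)^(−23)] / 0.0811 = 45400 × 10.278991 = 466,666.1835
PV₀ = 466,666.1835 / (1+0.0811)^7 = 466,666.1835 / 1.726081 = 270,361.7568

$270,361.76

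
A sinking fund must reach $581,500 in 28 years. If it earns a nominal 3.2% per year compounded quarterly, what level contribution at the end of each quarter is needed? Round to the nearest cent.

$3,228.16

Periodic rate i = 0.032/4 = 0.008; n = 28 × 4 = 112 periods.
FV-annuity factor = 180.133302; PMT = 581500 / 180.133302 = 3,228.1649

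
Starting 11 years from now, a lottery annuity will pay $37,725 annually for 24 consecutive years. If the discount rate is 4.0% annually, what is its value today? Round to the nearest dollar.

PV at t=10 (ordinary 24-year annuity): 37725 × a(24|0.04) = 37725 × 15.246963 = 575,191.6845
Discount back 10 years: 575,191.6845 × (1+0.04)^(−10) = 575,191.6845 × 0.675564 = 388,578.8923

$388,579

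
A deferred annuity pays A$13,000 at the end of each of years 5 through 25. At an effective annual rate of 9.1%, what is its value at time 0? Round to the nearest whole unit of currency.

A$84,642

PV at t=4 (ordinary 21-year annuity): 13000 × a(21|0.091) = 13000 × 9.224441 = 119,917.7353
PV₀ = 119,917.7353 / (1+0.091)^4 = 119,917.7353 / 1.416769 = 84,641.7075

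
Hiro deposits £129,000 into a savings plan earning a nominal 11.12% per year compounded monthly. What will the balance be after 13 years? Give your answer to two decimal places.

Periodic rate i = 0.1112/12 = 0.00926667; n = 13 × 12 = 156 periods.
FV = 129,000 × (1 + 0.00926667)^156 = 543,894.6395

£543,894.64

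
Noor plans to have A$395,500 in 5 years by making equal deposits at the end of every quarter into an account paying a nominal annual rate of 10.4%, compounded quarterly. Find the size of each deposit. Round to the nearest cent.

Periodic rate i = 0.104/4 = 0.026; n = 5 × 4 = 20 periods.
PMT = 395500 / ( [(1+0.026)^20 − 1] / 0.026 ) = 395500 / 25.803366 = 15,327.4576

A$15,327.46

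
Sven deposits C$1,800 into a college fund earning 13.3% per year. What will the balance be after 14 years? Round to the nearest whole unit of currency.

FV = PV·(1+i)^n = 1,800 × 5.744057 = 10,339.3025

C$10,339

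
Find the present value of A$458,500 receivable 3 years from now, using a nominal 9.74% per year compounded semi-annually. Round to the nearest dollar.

With 2 periods per year: i = 0.0487, n = 6.
PV = FV·(1+i)^(−n) = 458,500 × 0.751783 = 344,692.4191

A$344,692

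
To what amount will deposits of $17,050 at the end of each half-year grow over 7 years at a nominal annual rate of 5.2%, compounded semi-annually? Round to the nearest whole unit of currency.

$283,552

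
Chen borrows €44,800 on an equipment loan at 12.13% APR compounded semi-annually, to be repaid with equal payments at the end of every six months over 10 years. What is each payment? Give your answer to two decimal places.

i = 0.1213/2 = 0.06065 per half-year; n = 10·2 = 20.
Annuity-PV factor = 11.409642; PMT = 44800 / 11.409642 = 3,926.5036

€3,926.50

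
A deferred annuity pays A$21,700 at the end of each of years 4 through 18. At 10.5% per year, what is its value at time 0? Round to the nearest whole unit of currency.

A$118,916

PV at t=3 (ordinary 15-year annuity): 21700 × a(15|0.105) = 21700 × 7.393825 = 160,445.9937
PV₀ = 160,445.9937 / (1+0.105)^3 = 160,445.9937 / 1.349233 = 118,916.4794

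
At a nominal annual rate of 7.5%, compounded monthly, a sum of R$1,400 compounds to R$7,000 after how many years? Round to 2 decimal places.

21.53 years

Periodic rate i = 0.075/12 = 0.00625.
(1+i)^n = 7000/1400 = 5.00000, so n = ln 5.00000 / ln 1.00625 = 258.3139 months
= 258.3139/12 years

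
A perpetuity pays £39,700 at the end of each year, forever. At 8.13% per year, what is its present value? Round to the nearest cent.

£488,314.88

PV = PMT / i = 39700 / 0.0813 = 488,314.8831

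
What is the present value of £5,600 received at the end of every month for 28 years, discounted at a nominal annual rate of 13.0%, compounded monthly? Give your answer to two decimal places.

£503,084.37

With 12 periods per year: i = 0.0108333, n = 336.
PV = 5600 × [1 − (1+0.0108333)^(−336)] / 0.0108333 = 5600 × 89.836495 = 503,084.3703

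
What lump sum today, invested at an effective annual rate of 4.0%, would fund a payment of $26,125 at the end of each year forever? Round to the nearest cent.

PV = PMT / i = 26125 / 0.04 = 653,125.0000

$653,125.00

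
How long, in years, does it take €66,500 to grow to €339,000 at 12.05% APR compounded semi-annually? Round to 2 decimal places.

13.92 years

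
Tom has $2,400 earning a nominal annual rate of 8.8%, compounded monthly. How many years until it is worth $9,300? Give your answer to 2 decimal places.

Periodic rate i = 0.088/12 = 0.00733333.
n = ln(9300/2400) / ln(1+0.00733333) = ln(3.87500) / 0.007307 = 185.3872 months
= 185.3872/12 years

15.45 years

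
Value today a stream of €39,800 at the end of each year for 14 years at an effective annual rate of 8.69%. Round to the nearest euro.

Annuity factor a(14|0.0869) = 7.923827; PV = 39800 × 7.923827 = 315,368.2992

€315,368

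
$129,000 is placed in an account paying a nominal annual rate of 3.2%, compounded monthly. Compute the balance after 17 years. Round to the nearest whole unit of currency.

$222,091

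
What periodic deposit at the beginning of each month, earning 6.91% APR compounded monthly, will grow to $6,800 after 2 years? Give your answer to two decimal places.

i = 0.0691/12 = 0.00575833 per month; n = 2·12 = 24.
FV-annuity factor × (1+i) = 25.806239; PMT = 6800 / 25.806239 = 263.5022

$263.50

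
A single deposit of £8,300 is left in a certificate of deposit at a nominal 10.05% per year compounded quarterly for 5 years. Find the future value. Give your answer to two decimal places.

£13,633.73

With 4 periods per year: i = 0.025125, n = 20.
8,300 × (1+0.025125)^20 = 8,300 × 1.642618 = 13,633.7269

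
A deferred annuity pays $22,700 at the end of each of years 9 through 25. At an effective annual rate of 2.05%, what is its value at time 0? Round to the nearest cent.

$274,661.36

Value one period before first payment (t=8): 22700 × [1 − (1+0.0205)^(−17)] / 0.0205 = 22700 × 14.232323 = 323,073.7277
Discount back 8 years: 323,073.7277 × (1+0.0205)^(−8) = 323,073.7277 × 0.850151 = 274,661.3626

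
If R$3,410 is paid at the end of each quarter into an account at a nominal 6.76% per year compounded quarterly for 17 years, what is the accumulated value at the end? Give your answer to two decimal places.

R$428,874.99

With 4 periods per year: i = 0.0169, n = 68.
Accumulation factor s(68|0.0169) = 125.769791; FV = 3410 × 125.769791 = 428,874.9872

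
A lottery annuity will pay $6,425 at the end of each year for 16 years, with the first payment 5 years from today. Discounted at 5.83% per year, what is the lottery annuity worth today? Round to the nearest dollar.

$52,372

Value one period before first payment (t=4): 6425 × [1 − (1+0.0583)^(−16)] / 0.0583 = 6425 × 10.224933 = 65,695.1919
Discount back 4 years: 65,695.1919 × (1+0.0583)^(−4) = 65,695.1919 × 0.797195 = 52,371.9086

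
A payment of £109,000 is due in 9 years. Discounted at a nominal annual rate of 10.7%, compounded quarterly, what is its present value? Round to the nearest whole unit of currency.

With 4 periods per year: i = 0.02675, n = 36.
PV = FV·(1+i)^(−n) = 109,000 × 0.386608 = 42,140.2282

£42,140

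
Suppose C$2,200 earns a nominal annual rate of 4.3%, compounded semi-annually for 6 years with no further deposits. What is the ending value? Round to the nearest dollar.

C$2,840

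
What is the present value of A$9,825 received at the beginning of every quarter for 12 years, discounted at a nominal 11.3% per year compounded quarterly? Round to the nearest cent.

With 4 periods per year: i = 0.02825, n = 48.
PV = 9825 × [1 − (1+0.02825)^(−48)] / 0.02825 × (1+i) = 9825 × 26.840785 = 263,710.7166
Payments are at the start of each period, so multiply by (1+i).

A$263,710.72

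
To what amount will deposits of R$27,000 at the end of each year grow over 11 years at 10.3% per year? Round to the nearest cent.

R$508,514.07

Accumulation factor s(11|0.103) = 18.833854; FV = 27000 × 18.833854 = 508,514.0662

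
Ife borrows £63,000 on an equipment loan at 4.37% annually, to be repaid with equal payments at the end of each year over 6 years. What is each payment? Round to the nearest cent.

Annuity-PV factor = 5.179578; PMT = 63000 / 5.179578 = 12,163.1529

£12,163.15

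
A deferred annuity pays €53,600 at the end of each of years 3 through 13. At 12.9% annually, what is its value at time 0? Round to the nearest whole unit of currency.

PV at t=2 (ordinary 11-year annuity): 53600 × a(11|0.129) = 53600 × 5.711248 = 306,122.9191
Discount back 2 years: 306,122.9191 × (1+0.129)^(−2) = 306,122.9191 × 0.784535 = 240,164.0298

€240,164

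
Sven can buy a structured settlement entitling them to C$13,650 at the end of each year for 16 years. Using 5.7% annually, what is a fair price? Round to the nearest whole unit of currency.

PV = PMT · [1 − (1+i)^(−n)] / i = 13650 · 10.317404 = 140,832.5633

C$140,833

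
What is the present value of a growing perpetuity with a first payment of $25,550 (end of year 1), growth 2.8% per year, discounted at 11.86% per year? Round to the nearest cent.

$282,008.83

PV = D₁/(r − g) = 25550/(0.1186 − 0.028) = 282,008.8300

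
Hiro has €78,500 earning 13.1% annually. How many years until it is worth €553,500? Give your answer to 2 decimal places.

15.87 years

n = ln(553500/78500) / ln(1+0.131) = ln(7.05096) / 0.123102 = 15.8662 years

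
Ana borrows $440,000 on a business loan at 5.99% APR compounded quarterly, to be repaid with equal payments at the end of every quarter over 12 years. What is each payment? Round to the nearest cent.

$12,918.10

Periodic rate i = 0.0599/4 = 0.014975; n = 12 × 4 = 48 periods.
Annuity-PV factor = 34.060728; PMT = 440000 / 34.060728 = 12,918.1033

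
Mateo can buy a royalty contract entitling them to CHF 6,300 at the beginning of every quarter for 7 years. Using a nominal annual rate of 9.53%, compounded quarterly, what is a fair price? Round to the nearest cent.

CHF 130,700.75

i = 0.0953/4 = 0.023825 per quarter; n = 7·4 = 28.
PV = 6300 × [1 − (1+0.023825)^(−28)] / 0.023825 × (1+i) = 6300 × 20.746151 = 130,700.7527
(annuity-due: payments at period start, so ×(1+i).)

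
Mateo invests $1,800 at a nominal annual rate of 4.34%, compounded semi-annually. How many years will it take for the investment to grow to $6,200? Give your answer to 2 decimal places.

Periodic rate i = 0.0434/2 = 0.0217.
(1+i)^n = 6200/1800 = 3.44444, so n = ln 3.44444 / ln 1.0217 = 57.6098 half-years
= 57.6098/2 years

28.80 years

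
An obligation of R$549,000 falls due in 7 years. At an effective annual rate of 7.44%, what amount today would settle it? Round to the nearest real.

PV = 549,000 / (1 + 0.0744)^7 = 549,000 / 1.652578 = 332,208.1990

R$332,208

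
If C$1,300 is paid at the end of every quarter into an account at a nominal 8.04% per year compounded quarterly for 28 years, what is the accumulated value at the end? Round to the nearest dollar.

i = 0.0804/4 = 0.0201 per quarter; n = 28·4 = 112.
Accumulation factor s(112|0.0201) = 412.408028; FV = 1300 × 412.408028 = 536,130.4359

C$536,130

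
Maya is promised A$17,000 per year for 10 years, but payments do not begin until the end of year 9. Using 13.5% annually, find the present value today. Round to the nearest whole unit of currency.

A$32,836

Value one period before first payment (t=8): 17000 × [1 − (1+0.135)^(−10)] / 0.135 = 17000 × 5.319517 = 90,431.7958
Discount back 8 years: 90,431.7958 × (1+0.135)^(−8) = 90,431.7958 × 0.363106 = 32,836.3036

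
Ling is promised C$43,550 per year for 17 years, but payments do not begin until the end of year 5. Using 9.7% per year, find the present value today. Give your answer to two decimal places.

C$245,769.54

Value one period before first payment (t=4): 43550 × [1 − (1+0.097)^(−17)] / 0.097 = 43550 × 8.172716 = 355,921.7763
PV₀ = 355,921.7763 / (1+0.097)^4 = 355,921.7763 / 1.448193 = 245,769.5362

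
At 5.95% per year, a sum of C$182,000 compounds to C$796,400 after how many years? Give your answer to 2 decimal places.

n = ln(796400/182000) / ln(1+0.0595) = ln(4.37582) / 0.057797 = 25.5393 years

25.54 years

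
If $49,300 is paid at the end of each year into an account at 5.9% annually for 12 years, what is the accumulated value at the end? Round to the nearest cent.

$826,848.50

FV = PMT · [(1+i)^n − 1] / i = 49300 · 16.771775 = 826,848.4985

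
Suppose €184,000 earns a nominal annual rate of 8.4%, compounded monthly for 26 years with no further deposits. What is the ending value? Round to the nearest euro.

i = 0.084/12 = 0.007 per month; n = 26·12 = 312.
FV = 184,000 × (1 + 0.007)^312 = 1,621,857.2844

€1,621,857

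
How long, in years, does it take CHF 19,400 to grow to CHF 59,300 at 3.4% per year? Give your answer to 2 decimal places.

33.42 years

(1+i)^n = 59300/19400 = 3.05670, so n = ln 3.05670 / ln 1.034 = 33.4184 years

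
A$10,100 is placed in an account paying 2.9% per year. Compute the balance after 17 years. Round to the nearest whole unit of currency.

A$16,420

FV = PV·(1+i)^n = 10,100 × 1.625778 = 16,420.3627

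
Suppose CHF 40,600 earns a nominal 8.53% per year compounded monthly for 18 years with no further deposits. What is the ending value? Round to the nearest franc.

CHF 187,492

With 12 periods per year: i = 0.00710833, n = 216.
40,600 × (1+0.00710833)^216 = 40,600 × 4.618032 = 187,492.1021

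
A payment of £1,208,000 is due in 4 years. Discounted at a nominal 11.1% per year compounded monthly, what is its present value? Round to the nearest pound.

Periodic rate i = 0.111/12 = 0.00925; n = 4 × 12 = 48 periods.
PV = FV·(1+i)^(−n) = 1,208,000 × 0.642776 = 776,473.3353

£776,473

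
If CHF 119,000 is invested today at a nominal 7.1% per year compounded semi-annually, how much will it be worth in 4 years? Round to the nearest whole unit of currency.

With 2 periods per year: i = 0.0355, n = 8.
119,000 × (1+0.0355)^8 = 119,000 × 1.321907 = 157,306.9053

CHF 157,307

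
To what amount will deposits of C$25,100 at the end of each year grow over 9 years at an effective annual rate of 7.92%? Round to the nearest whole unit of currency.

Accumulation factor s(9|0.0792) = 12.445926; FV = 25100 × 12.445926 = 312,392.7454

C$312,393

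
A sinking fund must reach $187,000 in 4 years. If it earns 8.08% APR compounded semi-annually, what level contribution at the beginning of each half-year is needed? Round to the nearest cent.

With 2 periods per year: i = 0.0404, n = 8.
PMT = 187000 / ( [(1+0.0404)^8 − 1] / 0.0404 × (1+i) ) = 187000 / 9.600155 = 19,478.8529

$19,478.85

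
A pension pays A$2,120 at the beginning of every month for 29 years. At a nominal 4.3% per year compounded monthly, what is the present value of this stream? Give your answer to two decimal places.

A$422,744.46

i = 0.043/12 = 0.00358333 per month; n = 29·12 = 348.
PV = 2120 × [1 − (1+0.00358333)^(−348)] / 0.00358333 × (1+i) = 2120 × 199.407764 = 422,744.4597
Payments are at the start of each period, so multiply by (1+i).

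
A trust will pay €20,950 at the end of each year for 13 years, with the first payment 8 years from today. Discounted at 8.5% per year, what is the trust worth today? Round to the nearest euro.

PV at t=7 (ordinary 13-year annuity): 20950 × a(13|0.085) = 20950 × 7.690955 = 161,125.5052
Discount back 7 years: 161,125.5052 × (1+0.085)^(−7) = 161,125.5052 × 0.564926 = 91,024.0437

€91,024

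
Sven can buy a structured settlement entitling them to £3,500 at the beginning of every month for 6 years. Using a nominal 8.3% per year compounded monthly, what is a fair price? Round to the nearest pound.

Periodic rate i = 0.083/12 = 0.00691667; n = 6 × 12 = 72 periods.
PV = PMT · [1 − (1+i)^(−n)] / i × (1+i) = 3500 · 56.952024 = 199,332.0856
(annuity-due: payments at period start, so ×(1+i).)

£199,332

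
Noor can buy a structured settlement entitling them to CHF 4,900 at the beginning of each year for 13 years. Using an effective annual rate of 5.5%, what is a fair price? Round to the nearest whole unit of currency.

PV = PMT · [1 − (1+i)^(−n)] / i × (1+i) = 4900 · 9.618518 = 47,130.7375
(annuity-due: payments at period start, so ×(1+i).)

CHF 47,131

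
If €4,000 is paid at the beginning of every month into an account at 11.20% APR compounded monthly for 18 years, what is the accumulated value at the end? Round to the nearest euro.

Periodic rate i = 0.112/12 = 0.00933333; n = 18 × 12 = 216 periods.
FV = PMT · [(1+i)^n − 1] / i × (1+i) = 4000 · 696.262435 = 2,785,049.7382
(annuity-due: payments at period start, so ×(1+i).)

€2,785,050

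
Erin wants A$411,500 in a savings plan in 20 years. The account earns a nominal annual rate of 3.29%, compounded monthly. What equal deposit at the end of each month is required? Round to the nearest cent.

A$1,214.17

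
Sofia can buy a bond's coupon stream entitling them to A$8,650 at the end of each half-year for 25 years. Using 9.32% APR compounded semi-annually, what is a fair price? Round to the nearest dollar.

A$166,586

i = 0.0932/2 = 0.0466 per half-year; n = 25·2 = 50.
PV = PMT · [1 − (1+i)^(−n)] / i = 8650 · 19.258443 = 166,585.5297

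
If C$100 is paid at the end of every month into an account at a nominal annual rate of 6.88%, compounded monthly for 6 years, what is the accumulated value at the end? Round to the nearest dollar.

C$8,882

i = 0.0688/12 = 0.00573333 per month; n = 6·12 = 72.
FV = 100 × [(1+0.00573333)^72 − 1] / 0.00573333 = 100 × 88.824861 = 8,882.4861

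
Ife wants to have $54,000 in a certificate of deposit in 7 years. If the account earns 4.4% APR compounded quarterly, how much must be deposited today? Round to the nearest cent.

$39,752.22

With 4 periods per year: i = 0.011, n = 28.
Discount factor = (1+0.011)^(−28) = 0.736152; PV = 54,000 × 0.736152 = 39,752.2215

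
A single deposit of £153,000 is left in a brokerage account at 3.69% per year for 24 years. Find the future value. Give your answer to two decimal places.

£365,070.23

FV = PV·(1+i)^n = 153,000 × 2.386080 = 365,070.2290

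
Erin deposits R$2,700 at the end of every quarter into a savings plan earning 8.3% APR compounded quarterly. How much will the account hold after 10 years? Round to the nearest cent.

R$165,763.33

Periodic rate i = 0.083/4 = 0.02075; n = 10 × 4 = 40 periods.
FV = 2700 × [(1+0.02075)^40 − 1] / 0.02075 = 2700 × 61.393826 = 165,763.3312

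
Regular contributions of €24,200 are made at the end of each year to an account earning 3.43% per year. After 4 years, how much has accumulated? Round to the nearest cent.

€101,895.22

FV = PMT · [(1+i)^n − 1] / i = 24200 · 4.210546 = 101,895.2208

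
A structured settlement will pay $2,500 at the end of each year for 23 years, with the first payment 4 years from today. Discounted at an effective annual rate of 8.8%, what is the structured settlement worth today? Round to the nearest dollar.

$18,888

PV at t=3 (ordinary 23-year annuity): 2500 × a(23|0.088) = 2500 × 9.730386 = 24,325.9653
Discount back 3 years: 24,325.9653 × (1+0.088)^(−3) = 24,325.9653 × 0.776450 = 18,887.8879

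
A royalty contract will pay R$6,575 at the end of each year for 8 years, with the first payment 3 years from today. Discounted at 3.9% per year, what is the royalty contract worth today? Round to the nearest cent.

Value one period before first payment (t=2): 6575 × [1 − (1+0.039)^(−8)] / 0.039 = 6575 × 6.760633 = 44,451.1646
Discount back 2 years: 44,451.1646 × (1+0.039)^(−2) = 44,451.1646 × 0.926337 = 41,176.7484

R$41,176.75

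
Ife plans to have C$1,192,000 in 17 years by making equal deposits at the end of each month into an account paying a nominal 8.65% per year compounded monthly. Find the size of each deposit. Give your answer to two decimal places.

C$2,581.43

With 12 periods per year: i = 0.00720833, n = 204.
PMT = 1.192e+06 / ( [(1+0.00720833)^204 − 1] / 0.00720833 ) = 1.192e+06 / 461.759834 = 2,581.4285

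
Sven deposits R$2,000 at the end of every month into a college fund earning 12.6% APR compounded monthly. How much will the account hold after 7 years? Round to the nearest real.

R$267,551

i = 0.126/12 = 0.0105 per month; n = 7·12 = 84.
Accumulation factor s(84|0.0105) = 133.775572; FV = 2000 × 133.775572 = 267,551.1432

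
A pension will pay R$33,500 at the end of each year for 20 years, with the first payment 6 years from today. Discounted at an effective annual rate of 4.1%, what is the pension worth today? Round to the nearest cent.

PV at t=5 (ordinary 20-year annuity): 33500 × a(20|0.041) = 33500 × 13.470774 = 451,270.9311
PV₀ = 451,270.9311 / (1+0.041)^5 = 451,270.9311 / 1.222513 = 369,133.7133

R$369,133.71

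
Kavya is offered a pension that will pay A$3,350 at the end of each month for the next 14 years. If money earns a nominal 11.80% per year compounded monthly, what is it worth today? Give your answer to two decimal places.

A$274,852.48

i = 0.118/12 = 0.00983333 per month; n = 14·12 = 168.
PV = 3350 × [1 − (1+0.00983333)^(−168)] / 0.00983333 = 3350 × 82.045516 = 274,852.4776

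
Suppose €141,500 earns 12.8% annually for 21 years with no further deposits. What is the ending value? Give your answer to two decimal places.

FV = 141,500 × (1 + 0.128)^21 = 1,775,200.9942

€1,775,200.99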